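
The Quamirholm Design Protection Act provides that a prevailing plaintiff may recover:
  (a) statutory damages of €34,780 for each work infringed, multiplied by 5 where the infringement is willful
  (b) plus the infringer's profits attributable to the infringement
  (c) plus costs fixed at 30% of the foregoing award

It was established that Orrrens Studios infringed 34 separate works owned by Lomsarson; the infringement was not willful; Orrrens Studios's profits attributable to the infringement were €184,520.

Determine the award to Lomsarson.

Statutory damages: 34 × €34,780 = €1,182,520
Infringement not willful: no ×5 enhancement.
Combined award: €1,182,520 + €184,520 = €1,367,040
Costs: 30% of €1,367,040 = €410,112
Award plus costs: €1,367,040 + €410,112 = €1,777,152

€1,777,152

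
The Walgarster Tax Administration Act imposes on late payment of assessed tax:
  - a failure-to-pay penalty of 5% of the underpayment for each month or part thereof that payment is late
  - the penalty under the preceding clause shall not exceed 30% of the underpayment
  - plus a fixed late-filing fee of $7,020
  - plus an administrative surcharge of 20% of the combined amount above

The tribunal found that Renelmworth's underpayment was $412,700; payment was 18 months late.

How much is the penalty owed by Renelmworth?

Accrued rate: 5% × 18 = 90%, capped at 30% → 30%
Failure-to-pay penalty: 30% of $412,700 = $123,810
Penalty before surcharge: $123,810 + $7,020 = $130,830
Administrative surcharge: 20% of $130,830 = $26,166
Total penalty: $130,830 + $26,166 = $156,996

Penalty: $156,996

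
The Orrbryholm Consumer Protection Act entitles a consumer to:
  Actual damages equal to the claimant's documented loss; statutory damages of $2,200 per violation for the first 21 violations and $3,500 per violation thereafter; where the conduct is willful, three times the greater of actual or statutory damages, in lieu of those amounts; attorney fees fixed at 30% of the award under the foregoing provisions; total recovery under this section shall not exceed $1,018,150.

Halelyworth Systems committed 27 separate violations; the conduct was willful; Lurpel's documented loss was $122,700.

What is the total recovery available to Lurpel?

First 21 violations: 21 × $2,200 = $46,200
Remaining violations: (27 − 21) × $3,500 = $21,000
Statutory damages: $46,200 + $21,000 = $67,200
Greater of actual damages ($122,700) or statutory damages ($67,200): $122,700
Trebled: 3 × $122,700 = $368,100
Attorney fees: 30% of $368,100 = $110,430
Total before cap: $368,100 + $110,430 = $478,530
Cap at $1,018,150: $478,530 is within the cap, no reduction.

Total recovery: $478,530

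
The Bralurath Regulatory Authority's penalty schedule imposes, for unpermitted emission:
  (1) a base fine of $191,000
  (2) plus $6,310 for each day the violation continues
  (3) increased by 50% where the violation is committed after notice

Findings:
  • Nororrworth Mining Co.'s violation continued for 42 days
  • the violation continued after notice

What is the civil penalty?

$684,030

Per-day component: 42 × $6,310 = $265,020
Base plus per-day: $191,000 + $265,020 = $456,020
Enhancement: 50% of $456,020 = $228,010
Enhanced fine: $456,020 + $228,010 = $684,030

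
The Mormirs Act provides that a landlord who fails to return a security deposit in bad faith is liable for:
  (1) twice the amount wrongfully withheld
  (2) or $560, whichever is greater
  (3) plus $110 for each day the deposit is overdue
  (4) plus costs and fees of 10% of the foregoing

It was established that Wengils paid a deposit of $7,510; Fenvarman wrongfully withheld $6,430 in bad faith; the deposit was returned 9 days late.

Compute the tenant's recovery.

Doubled: 2 × $6,430 = $12,860
Minimum $560: $12,860 meets the minimum, no increase.
Late-return penalty: 9 × $110 = $990
Damages plus late penalty: $12,860 + $990 = $13,850
Costs and fees: 10% of $13,850 = $1,385
Total recovery: $13,850 + $1,385 = $15,235

$15,235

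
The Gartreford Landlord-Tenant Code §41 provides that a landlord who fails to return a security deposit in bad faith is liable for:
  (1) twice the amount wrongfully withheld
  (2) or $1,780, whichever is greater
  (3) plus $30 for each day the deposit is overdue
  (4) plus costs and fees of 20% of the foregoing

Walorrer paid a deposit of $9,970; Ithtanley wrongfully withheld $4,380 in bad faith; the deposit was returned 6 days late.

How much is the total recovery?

$10,728

Doubled: 2 × $4,380 = $8,760
Minimum $1,780: $8,760 meets the minimum, no increase.
Late-return penalty: 6 × $30 = $180
Damages plus late penalty: $8,760 + $180 = $8,940
Costs and fees: 20% of $8,940 = $1,788
Total recovery: $8,940 + $1,788 = $10,728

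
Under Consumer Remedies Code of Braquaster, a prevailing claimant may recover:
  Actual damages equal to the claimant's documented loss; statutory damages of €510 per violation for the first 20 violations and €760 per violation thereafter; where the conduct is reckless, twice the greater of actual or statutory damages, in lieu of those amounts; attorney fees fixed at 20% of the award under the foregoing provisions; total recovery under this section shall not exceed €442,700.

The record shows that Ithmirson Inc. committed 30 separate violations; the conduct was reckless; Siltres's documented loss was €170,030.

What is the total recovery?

First 20 violations: 20 × €510 = €10,200
Remaining violations: (30 − 20) × €760 = €7,600
Statutory damages: €10,200 + €7,600 = €17,800
Greater of actual damages (€170,030) or statutory damages (€17,800): €170,030
Doubled: 2 × €170,030 = €340,060
Attorney fees: 20% of €340,060 = €68,012
Total before cap: €340,060 + €68,012 = €408,072
Cap at €442,700: €408,072 is within the cap, no reduction.

€408,072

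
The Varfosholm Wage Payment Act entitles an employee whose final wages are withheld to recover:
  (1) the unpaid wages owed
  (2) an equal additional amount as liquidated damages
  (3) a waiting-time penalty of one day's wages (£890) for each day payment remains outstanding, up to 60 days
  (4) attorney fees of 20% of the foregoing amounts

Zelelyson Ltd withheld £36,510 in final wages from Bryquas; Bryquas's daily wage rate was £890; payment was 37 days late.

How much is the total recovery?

Liquidated damages (equal amount): £36,510
Penalty days: min(37, 60) = 37
Waiting-time penalty: 37 × £890 = £32,930
Subtotal: £36,510 + £36,510 + £32,930 = £105,950
Attorney fees: 20% of £105,950 = £21,190
Total award: £105,950 + £21,190 = £127,140

£127,140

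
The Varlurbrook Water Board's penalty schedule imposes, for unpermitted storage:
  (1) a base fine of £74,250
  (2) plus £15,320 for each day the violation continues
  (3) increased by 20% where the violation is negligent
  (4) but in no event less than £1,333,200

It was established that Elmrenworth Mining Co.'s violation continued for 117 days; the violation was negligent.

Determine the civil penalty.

£2,240,028

Per-day component: 117 × £15,320 = £1,792,440
Base plus per-day: £74,250 + £1,792,440 = £1,866,690
Enhancement: 20% of £1,866,690 = £373,338
Enhanced fine: £1,866,690 + £373,338 = £2,240,028
Minimum £1,333,200: £2,240,028 meets the minimum, no increase.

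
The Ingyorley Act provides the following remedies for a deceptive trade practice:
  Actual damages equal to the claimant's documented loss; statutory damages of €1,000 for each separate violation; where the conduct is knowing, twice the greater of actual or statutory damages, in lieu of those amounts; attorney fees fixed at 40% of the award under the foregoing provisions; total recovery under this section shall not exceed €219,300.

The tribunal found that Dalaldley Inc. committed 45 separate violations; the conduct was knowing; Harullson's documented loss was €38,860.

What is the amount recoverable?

Statutory damages: 45 × €1,000 = €45,000
Greater of actual damages (€38,860) or statutory damages (€45,000): €45,000
Doubled: 2 × €45,000 = €90,000
Attorney fees: 40% of €90,000 = €36,000
Total before cap: €90,000 + €36,000 = €126,000
Cap at €219,300: €126,000 is within the cap, no reduction.

€126,000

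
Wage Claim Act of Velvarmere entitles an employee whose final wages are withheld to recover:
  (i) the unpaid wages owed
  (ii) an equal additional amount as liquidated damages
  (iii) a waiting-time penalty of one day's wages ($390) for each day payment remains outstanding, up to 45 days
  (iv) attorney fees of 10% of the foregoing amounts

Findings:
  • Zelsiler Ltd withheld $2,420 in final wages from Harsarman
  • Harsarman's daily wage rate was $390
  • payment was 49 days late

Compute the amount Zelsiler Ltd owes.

Liquidated damages (equal amount): $2,420
Penalty days: min(49, 45) = 45
Waiting-time penalty: 45 × $390 = $17,550
Subtotal: $2,420 + $2,420 + $17,550 = $22,390
Attorney fees: 10% of $22,390 = $2,239
Total award: $22,390 + $2,239 = $24,629

$24,629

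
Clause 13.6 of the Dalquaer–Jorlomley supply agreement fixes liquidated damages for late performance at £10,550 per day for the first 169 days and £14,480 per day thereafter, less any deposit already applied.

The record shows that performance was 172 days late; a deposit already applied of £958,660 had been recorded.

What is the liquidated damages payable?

£867,730

First 169 days: 169 × £10,550 = £1,782,950
Remaining days: (172 − 169) × £14,480 = £43,440
Accrued per-day damages: £1,782,950 + £43,440 = £1,826,390
Less deposit already applied: £1,826,390 − £958,660 = £867,730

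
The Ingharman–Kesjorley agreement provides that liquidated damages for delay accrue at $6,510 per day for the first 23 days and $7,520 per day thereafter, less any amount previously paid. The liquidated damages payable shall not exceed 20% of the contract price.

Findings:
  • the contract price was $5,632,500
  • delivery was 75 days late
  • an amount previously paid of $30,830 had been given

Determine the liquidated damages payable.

$509,940

First 23 days: 23 × $6,510 = $149,730
Remaining days: (75 − 23) × $7,520 = $391,040
Accrued per-day damages: $149,730 + $391,040 = $540,770
Less amount previously paid: $540,770 − $30,830 = $509,940
Cap: 20% of $5,632,500 = $1,126,500
Cap at $1,126,500: $509,940 is within the cap, no reduction.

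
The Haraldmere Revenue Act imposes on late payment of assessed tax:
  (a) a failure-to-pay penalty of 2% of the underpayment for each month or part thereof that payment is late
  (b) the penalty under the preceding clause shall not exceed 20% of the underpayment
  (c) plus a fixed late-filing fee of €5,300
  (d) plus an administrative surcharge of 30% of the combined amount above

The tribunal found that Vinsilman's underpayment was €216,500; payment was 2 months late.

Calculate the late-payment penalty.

Accrued rate: 2% × 2 = 4%, capped at 20% → 4%
Failure-to-pay penalty: 4% of €216,500 = €8,660
Penalty before surcharge: €8,660 + €5,300 = €13,960
Administrative surcharge: 30% of €13,960 = €4,188
Total penalty: €13,960 + €4,188 = €18,148

€18,148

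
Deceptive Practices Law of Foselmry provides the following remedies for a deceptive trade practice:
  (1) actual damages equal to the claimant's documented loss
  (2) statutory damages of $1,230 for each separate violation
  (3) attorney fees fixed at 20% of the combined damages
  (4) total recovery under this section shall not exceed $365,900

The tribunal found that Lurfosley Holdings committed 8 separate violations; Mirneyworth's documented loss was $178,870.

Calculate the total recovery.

$226,452

Statutory damages: 8 × $1,230 = $9,840
Combined damages: $178,870 + $9,840 = $188,710
Attorney fees: 20% of $188,710 = $37,742
Total before cap: $188,710 + $37,742 = $226,452
Cap at $365,900: $226,452 is within the cap, no reduction.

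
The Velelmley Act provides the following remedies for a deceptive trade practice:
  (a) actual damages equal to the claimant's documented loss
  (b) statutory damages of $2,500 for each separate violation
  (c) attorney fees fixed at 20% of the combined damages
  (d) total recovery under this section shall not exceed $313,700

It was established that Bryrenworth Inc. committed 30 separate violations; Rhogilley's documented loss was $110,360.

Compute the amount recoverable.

Statutory damages: 30 × $2,500 = $75,000
Combined damages: $110,360 + $75,000 = $185,360
Attorney fees: 20% of $185,360 = $37,072
Total before cap: $185,360 + $37,072 = $222,432
Cap at $313,700: $222,432 is within the cap, no reduction.

Total recovery: $222,432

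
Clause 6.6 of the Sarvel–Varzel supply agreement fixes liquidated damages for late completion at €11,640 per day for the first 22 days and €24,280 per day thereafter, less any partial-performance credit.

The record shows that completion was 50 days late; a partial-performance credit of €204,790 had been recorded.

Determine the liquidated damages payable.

€731,130

First 22 days: 22 × €11,640 = €256,080
Remaining days: (50 − 22) × €24,280 = €679,840
Accrued per-day damages: €256,080 + €679,840 = €935,920
Less partial-performance credit: €935,920 − €204,790 = €731,130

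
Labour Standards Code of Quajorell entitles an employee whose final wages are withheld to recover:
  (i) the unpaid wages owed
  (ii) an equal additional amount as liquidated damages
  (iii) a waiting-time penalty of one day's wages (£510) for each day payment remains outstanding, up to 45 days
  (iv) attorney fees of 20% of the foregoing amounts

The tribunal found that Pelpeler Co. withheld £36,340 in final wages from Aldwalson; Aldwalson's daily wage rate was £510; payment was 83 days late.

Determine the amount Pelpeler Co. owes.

Liquidated damages (equal amount): £36,340
Penalty days: min(83, 45) = 45
Waiting-time penalty: 45 × £510 = £22,950
Subtotal: £36,340 + £36,340 + £22,950 = £95,630
Attorney fees: 20% of £95,630 = £19,126
Total award: £95,630 + £19,126 = £114,756

£114,756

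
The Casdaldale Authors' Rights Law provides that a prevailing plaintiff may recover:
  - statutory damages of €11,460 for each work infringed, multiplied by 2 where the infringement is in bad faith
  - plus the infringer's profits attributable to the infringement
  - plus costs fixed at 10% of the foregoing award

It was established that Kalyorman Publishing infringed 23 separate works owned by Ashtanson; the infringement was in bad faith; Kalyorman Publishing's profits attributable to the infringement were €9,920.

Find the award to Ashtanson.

€590,788

Statutory damages: 23 × €11,460 = €263,580
Doubled: 2 × €263,580 = €527,160
Combined award: €527,160 + €9,920 = €537,080
Costs: 10% of €537,080 = €53,708
Award plus costs: €537,080 + €53,708 = €590,788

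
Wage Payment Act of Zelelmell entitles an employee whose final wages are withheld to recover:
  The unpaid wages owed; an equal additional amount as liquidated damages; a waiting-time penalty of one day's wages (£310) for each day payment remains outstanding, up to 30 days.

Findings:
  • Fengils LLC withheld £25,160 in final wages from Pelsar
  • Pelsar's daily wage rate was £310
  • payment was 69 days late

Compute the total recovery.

Liquidated damages (equal amount): £25,160
Penalty days: min(69, 30) = 30
Waiting-time penalty: 30 × £310 = £9,300
Total award: £25,160 + £25,160 + £9,300 = £59,620

£59,620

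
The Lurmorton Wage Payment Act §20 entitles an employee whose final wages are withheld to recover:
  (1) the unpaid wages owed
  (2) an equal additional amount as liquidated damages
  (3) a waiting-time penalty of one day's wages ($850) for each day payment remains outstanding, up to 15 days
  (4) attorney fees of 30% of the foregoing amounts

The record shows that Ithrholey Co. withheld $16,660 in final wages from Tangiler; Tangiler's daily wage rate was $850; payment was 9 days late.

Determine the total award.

$53,261

Liquidated damages (equal amount): $16,660
Penalty days: min(9, 15) = 9
Waiting-time penalty: 9 × $850 = $7,650
Subtotal: $16,660 + $16,660 + $7,650 = $40,970
Attorney fees: 30% of $40,970 = $12,291
Total award: $40,970 + $12,291 = $53,261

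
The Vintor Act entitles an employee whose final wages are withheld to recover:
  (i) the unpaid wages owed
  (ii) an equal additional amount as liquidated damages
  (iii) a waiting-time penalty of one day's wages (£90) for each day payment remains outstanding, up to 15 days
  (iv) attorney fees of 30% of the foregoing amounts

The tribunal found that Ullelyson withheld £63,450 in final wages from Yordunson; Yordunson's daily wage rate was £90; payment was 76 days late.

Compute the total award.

Liquidated damages (equal amount): £63,450
Penalty days: min(76, 15) = 15
Waiting-time penalty: 15 × £90 = £1,350
Subtotal: £63,450 + £63,450 + £1,350 = £128,250
Attorney fees: 30% of £128,250 = £38,475
Total award: £128,250 + £38,475 = £166,725

£166,725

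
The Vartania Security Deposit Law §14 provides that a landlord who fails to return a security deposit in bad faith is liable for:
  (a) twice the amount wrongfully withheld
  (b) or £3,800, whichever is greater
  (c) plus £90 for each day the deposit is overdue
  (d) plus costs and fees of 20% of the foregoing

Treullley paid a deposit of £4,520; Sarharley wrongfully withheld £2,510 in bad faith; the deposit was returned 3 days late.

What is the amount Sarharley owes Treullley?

£6,348

Doubled: 2 × £2,510 = £5,020
Minimum £3,800: £5,020 meets the minimum, no increase.
Late-return penalty: 3 × £90 = £270
Damages plus late penalty: £5,020 + £270 = £5,290
Costs and fees: 20% of £5,290 = £1,058
Total recovery: £5,290 + £1,058 = £6,348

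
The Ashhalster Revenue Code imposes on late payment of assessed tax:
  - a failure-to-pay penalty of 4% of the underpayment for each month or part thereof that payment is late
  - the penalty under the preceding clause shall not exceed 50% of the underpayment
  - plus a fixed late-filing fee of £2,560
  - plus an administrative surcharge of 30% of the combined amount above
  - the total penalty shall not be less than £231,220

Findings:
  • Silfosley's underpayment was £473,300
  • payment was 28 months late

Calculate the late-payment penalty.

Accrued rate: 4% × 28 = 112%, capped at 50% → 50%
Failure-to-pay penalty: 50% of £473,300 = £236,650
Penalty before surcharge: £236,650 + £2,560 = £239,210
Administrative surcharge: 30% of £239,210 = £71,763
Total penalty: £239,210 + £71,763 = £310,973
Minimum £231,220: £310,973 meets the minimum, no increase.

£310,973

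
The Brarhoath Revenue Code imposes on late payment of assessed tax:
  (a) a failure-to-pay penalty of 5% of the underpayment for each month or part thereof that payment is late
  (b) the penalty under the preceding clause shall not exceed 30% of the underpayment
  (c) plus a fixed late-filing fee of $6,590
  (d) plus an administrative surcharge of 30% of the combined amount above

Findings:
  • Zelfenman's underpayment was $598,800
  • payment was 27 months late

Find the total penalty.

Accrued rate: 5% × 27 = 135%, capped at 30% → 30%
Failure-to-pay penalty: 30% of $598,800 = $179,640
Penalty before surcharge: $179,640 + $6,590 = $186,230
Administrative surcharge: 30% of $186,230 = $55,869
Total penalty: $186,230 + $55,869 = $242,099

$242,099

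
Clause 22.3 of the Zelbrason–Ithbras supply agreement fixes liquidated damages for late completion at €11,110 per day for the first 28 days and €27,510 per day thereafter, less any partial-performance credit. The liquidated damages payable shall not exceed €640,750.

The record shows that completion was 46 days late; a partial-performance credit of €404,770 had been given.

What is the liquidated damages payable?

€401,490

First 28 days: 28 × €11,110 = €311,080
Remaining days: (46 − 28) × €27,510 = €495,180
Accrued per-day damages: €311,080 + €495,180 = €806,260
Less partial-performance credit: €806,260 − €404,770 = €401,490
Cap at €640,750: €401,490 is within the cap, no reduction.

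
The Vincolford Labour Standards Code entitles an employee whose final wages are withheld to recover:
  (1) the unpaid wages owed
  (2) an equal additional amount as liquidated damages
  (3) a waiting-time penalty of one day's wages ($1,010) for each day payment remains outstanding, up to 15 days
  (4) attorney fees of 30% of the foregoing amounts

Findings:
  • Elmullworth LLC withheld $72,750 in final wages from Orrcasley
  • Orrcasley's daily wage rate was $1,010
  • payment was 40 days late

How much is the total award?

Liquidated damages (equal amount): $72,750
Penalty days: min(40, 15) = 15
Waiting-time penalty: 15 × $1,010 = $15,150
Subtotal: $72,750 + $72,750 + $15,150 = $160,650
Attorney fees: 30% of $160,650 = $48,195
Total award: $160,650 + $48,195 = $208,845

$208,845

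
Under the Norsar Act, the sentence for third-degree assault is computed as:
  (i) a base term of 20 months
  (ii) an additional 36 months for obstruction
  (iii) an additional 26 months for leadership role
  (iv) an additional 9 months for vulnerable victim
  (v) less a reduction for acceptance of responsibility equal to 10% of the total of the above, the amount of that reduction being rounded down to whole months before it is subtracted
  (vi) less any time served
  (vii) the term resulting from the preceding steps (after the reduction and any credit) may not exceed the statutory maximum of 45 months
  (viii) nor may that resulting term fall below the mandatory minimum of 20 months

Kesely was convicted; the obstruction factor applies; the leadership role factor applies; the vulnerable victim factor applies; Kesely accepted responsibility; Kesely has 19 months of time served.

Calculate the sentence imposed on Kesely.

45 months

Obstruction enhancement: +36 months
Leadership role enhancement: +26 months
Vulnerable victim enhancement: +9 months
Adjusted term: 20 months + 36 months + 26 months + 9 months = 91 months
Acceptance of responsibility reduction: 10% of 91 months = 9 months (rounded down)
After reduction: 91 − 9 = 82 months
Less time served: 82 months − 19 months = 63 months
Cap at 45 months: 63 months exceeds the cap → 45 months
Minimum 20 months: 45 months meets the minimum, no increase.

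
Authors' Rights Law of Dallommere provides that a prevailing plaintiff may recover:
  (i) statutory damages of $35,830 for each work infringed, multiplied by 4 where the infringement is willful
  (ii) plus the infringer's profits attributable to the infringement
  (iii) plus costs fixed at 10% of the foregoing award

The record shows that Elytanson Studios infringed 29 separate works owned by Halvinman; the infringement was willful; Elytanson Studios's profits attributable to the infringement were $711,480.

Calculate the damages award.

Statutory damages: 29 × $35,830 = $1,039,070
Multiplied by 4: 4 × $1,039,070 = $4,156,280
Combined award: $4,156,280 + $711,480 = $4,867,760
Costs: 10% of $4,867,760 = $486,776
Award plus costs: $4,867,760 + $486,776 = $5,354,536

$5,354,536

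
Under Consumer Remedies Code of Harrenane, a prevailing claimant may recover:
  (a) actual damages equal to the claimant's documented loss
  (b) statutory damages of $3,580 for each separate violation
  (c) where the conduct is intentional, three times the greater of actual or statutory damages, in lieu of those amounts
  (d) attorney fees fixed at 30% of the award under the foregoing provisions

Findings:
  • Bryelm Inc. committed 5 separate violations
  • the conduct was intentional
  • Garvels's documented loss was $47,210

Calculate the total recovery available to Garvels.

$184,119

Statutory damages: 5 × $3,580 = $17,900
Greater of actual damages ($47,210) or statutory damages ($17,900): $47,210
Trebled: 3 × $47,210 = $141,630
Attorney fees: 30% of $141,630 = $42,489
Total recovery: $141,630 + $42,489 = $184,119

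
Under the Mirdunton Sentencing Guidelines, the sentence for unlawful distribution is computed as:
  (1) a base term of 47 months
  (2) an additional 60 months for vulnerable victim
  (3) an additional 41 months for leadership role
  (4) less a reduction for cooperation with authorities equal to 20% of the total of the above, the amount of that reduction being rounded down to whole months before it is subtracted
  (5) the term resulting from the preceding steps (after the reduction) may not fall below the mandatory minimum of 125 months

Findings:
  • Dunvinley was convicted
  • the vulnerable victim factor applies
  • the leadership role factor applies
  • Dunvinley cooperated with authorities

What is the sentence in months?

Vulnerable victim enhancement: +60 months
Leadership role enhancement: +41 months
Adjusted term: 47 months + 60 months + 41 months = 148 months
Cooperation with authorities reduction: 20% of 148 months = 29 months (rounded down)
After reduction: 148 − 29 = 119 months
Minimum 125 months: 119 months is below the minimum → 125 months

125 months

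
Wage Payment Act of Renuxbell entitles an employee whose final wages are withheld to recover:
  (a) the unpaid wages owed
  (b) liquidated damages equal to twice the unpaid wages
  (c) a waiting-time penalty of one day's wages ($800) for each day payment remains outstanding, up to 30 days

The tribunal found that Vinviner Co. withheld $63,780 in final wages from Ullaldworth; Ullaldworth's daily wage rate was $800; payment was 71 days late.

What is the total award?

$215,340

Doubled: 2 × $63,780 = $127,560
Penalty days: min(71, 30) = 30
Waiting-time penalty: 30 × $800 = $24,000
Total award: $63,780 + $127,560 + $24,000 = $215,340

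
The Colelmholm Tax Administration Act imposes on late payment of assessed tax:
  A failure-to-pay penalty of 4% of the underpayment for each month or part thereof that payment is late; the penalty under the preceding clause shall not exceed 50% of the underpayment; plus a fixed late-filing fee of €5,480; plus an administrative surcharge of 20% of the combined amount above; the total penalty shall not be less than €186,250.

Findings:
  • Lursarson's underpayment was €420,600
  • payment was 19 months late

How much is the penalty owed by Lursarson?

€258,936

Accrued rate: 4% × 19 = 76%, capped at 50% → 50%
Failure-to-pay penalty: 50% of €420,600 = €210,300
Penalty before surcharge: €210,300 + €5,480 = €215,780
Administrative surcharge: 20% of €215,780 = €43,156
Total penalty: €215,780 + €43,156 = €258,936
Minimum €186,250: €258,936 meets the minimum, no increase.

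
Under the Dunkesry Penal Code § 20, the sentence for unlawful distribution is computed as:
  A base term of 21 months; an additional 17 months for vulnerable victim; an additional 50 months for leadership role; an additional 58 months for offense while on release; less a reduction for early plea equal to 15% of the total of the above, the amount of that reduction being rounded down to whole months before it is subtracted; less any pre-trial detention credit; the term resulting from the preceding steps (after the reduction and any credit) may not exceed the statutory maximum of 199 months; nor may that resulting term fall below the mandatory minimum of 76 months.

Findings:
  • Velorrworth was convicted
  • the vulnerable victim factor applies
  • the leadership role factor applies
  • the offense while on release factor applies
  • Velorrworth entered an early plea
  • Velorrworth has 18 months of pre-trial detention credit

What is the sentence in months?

Vulnerable victim enhancement: +17 months
Leadership role enhancement: +50 months
Offense while on release enhancement: +58 months
Adjusted term: 21 months + 17 months + 50 months + 58 months = 146 months
Early plea reduction: 15% of 146 months = 21 months (rounded down)
After reduction: 146 − 21 = 125 months
Less pre-trial detention credit: 125 months − 18 months = 107 months
Cap at 199 months: 107 months is within the cap, no reduction.
Minimum 76 months: 107 months meets the minimum, no increase.

107 months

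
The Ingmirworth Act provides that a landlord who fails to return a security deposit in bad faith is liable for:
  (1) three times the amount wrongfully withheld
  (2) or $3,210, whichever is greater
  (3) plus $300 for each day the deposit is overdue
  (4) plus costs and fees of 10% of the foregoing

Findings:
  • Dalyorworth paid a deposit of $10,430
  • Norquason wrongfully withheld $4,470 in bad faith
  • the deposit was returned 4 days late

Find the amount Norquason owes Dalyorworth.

Trebled: 3 × $4,470 = $13,410
Minimum $3,210: $13,410 meets the minimum, no increase.
Late-return penalty: 4 × $300 = $1,200
Damages plus late penalty: $13,410 + $1,200 = $14,610
Costs and fees: 10% of $14,610 = $1,461
Total recovery: $14,610 + $1,461 = $16,071

$16,071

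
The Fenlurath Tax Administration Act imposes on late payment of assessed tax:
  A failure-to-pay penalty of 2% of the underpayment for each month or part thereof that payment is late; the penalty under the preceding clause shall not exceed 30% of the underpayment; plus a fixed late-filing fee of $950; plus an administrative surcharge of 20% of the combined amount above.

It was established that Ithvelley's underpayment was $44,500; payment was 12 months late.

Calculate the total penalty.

Accrued rate: 2% × 12 = 24%, capped at 30% → 24%
Failure-to-pay penalty: 24% of $44,500 = $10,680
Penalty before surcharge: $10,680 + $950 = $11,630
Administrative surcharge: 20% of $11,630 = $2,326
Total penalty: $11,630 + $2,326 = $13,956

$13,956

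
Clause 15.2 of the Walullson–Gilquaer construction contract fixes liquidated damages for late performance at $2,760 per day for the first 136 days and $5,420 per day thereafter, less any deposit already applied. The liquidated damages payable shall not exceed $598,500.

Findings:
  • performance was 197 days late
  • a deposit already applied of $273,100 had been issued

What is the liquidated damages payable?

First 136 days: 136 × $2,760 = $375,360
Remaining days: (197 − 136) × $5,420 = $330,620
Accrued per-day damages: $375,360 + $330,620 = $705,980
Less deposit already applied: $705,980 − $273,100 = $432,880
Cap at $598,500: $432,880 is within the cap, no reduction.

Liquidated damages: $432,880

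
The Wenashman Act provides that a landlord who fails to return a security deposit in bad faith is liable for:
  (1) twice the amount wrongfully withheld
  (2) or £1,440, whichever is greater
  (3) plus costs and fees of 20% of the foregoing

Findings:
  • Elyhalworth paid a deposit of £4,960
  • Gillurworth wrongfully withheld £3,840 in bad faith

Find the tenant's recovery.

Doubled: 2 × £3,840 = £7,680
Minimum £1,440: £7,680 meets the minimum, no increase.
Costs and fees: 20% of £7,680 = £1,536
Total recovery: £7,680 + £1,536 = £9,216

£9,216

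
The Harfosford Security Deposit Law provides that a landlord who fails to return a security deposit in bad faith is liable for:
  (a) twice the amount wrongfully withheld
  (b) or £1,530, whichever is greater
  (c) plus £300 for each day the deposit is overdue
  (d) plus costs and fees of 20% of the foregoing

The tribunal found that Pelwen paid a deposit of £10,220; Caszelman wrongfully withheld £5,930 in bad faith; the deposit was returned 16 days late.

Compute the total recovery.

£19,992

Doubled: 2 × £5,930 = £11,860
Minimum £1,530: £11,860 meets the minimum, no increase.
Late-return penalty: 16 × £300 = £4,800
Damages plus late penalty: £11,860 + £4,800 = £16,660
Costs and fees: 20% of £16,660 = £3,332
Total recovery: £16,660 + £3,332 = £19,992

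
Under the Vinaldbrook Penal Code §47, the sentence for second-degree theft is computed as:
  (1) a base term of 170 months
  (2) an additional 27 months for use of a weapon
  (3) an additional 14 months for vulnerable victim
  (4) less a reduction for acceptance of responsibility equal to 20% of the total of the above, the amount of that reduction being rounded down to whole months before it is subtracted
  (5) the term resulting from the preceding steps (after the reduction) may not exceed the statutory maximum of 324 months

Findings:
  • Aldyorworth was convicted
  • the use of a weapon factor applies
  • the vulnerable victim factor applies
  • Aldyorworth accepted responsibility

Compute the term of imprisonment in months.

Use of a weapon enhancement: +27 months
Vulnerable victim enhancement: +14 months
Adjusted term: 170 months + 27 months + 14 months = 211 months
Acceptance of responsibility reduction: 20% of 211 months = 42 months (rounded down)
After reduction: 211 − 42 = 169 months
Cap at 324 months: 169 months is within the cap, no reduction.

169 months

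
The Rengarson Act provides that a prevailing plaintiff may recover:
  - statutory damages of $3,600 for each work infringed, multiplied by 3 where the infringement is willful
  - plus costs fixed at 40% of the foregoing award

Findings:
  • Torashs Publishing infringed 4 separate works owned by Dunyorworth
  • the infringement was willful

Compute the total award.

$60,480

Statutory damages: 4 × $3,600 = $14,400
Trebled: 3 × $14,400 = $43,200
Costs: 40% of $43,200 = $17,280
Award plus costs: $43,200 + $17,280 = $60,480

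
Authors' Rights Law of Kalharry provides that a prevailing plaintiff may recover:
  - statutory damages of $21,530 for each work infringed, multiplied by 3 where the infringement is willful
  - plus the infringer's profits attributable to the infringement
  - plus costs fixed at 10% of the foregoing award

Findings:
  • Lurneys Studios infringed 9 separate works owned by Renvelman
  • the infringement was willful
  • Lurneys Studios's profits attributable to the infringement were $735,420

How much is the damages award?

$1,448,403

Statutory damages: 9 × $21,530 = $193,770
Trebled: 3 × $193,770 = $581,310
Combined award: $581,310 + $735,420 = $1,316,730
Costs: 10% of $1,316,730 = $131,673
Award plus costs: $1,316,730 + $131,673 = $1,448,403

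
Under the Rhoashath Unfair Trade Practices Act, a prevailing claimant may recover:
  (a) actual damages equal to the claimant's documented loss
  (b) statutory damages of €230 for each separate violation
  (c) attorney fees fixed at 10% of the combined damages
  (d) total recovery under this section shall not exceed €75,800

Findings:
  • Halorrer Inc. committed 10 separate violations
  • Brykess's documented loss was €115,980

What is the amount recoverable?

€75,800

Statutory damages: 10 × €230 = €2,300
Combined damages: €115,980 + €2,300 = €118,280
Attorney fees: 10% of €118,280 = €11,828
Total before cap: €118,280 + €11,828 = €130,108
Cap at €75,800: €130,108 exceeds the cap → €75,800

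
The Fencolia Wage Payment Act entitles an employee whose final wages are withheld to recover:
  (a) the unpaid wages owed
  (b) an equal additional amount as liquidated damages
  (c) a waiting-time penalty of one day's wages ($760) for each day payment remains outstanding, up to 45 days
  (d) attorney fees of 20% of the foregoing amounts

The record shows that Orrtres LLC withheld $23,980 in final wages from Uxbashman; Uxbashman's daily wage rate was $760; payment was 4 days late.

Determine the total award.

Liquidated damages (equal amount): $23,980
Penalty days: min(4, 45) = 4
Waiting-time penalty: 4 × $760 = $3,040
Subtotal: $23,980 + $23,980 + $3,040 = $51,000
Attorney fees: 20% of $51,000 = $10,200
Total award: $51,000 + $10,200 = $61,200

$61,200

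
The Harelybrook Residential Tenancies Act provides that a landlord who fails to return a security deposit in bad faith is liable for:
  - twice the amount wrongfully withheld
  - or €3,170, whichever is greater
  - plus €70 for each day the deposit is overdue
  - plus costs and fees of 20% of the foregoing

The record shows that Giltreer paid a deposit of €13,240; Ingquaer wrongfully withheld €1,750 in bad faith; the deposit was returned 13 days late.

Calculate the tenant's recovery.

Doubled: 2 × €1,750 = €3,500
Minimum €3,170: €3,500 meets the minimum, no increase.
Late-return penalty: 13 × €70 = €910
Damages plus late penalty: €3,500 + €910 = €4,410
Costs and fees: 20% of €4,410 = €882
Total recovery: €4,410 + €882 = €5,292

€5,292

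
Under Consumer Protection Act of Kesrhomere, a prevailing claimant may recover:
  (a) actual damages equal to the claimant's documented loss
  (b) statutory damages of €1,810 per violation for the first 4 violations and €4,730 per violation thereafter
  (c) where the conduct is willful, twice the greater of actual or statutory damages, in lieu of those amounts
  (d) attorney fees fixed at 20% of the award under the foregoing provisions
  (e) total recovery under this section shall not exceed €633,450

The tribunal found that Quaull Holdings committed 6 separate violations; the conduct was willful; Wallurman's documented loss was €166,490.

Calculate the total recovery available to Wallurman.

Total recovery: €399,576

First 4 violations: 4 × €1,810 = €7,240
Remaining violations: (6 − 4) × €4,730 = €9,460
Statutory damages: €7,240 + €9,460 = €16,700
Greater of actual damages (€166,490) or statutory damages (€16,700): €166,490
Doubled: 2 × €166,490 = €332,980
Attorney fees: 20% of €332,980 = €66,596
Total before cap: €332,980 + €66,596 = €399,576
Cap at €633,450: €399,576 is within the cap, no reduction.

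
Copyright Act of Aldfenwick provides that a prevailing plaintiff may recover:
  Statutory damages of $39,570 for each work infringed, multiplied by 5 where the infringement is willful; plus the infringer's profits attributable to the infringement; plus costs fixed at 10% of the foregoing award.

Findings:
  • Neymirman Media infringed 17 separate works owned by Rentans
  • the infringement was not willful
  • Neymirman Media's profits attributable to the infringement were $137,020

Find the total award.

$890,681

Statutory damages: 17 × $39,570 = $672,690
Infringement not willful: no ×5 enhancement.
Combined award: $672,690 + $137,020 = $809,710
Costs: 10% of $809,710 = $80,971
Award plus costs: $809,710 + $80,971 = $890,681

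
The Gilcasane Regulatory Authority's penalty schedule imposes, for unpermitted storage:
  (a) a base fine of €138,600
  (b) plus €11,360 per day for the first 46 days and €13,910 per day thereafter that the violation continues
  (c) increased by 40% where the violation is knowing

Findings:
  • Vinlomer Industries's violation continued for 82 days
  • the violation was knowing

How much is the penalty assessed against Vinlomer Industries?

€1,626,688

First 46 days: 46 × €11,360 = €522,560
Remaining days: (82 − 46) × €13,910 = €500,760
Per-day component: €522,560 + €500,760 = €1,023,320
Base plus per-day: €138,600 + €1,023,320 = €1,161,920
Enhancement: 40% of €1,161,920 = €464,768
Enhanced fine: €1,161,920 + €464,768 = €1,626,688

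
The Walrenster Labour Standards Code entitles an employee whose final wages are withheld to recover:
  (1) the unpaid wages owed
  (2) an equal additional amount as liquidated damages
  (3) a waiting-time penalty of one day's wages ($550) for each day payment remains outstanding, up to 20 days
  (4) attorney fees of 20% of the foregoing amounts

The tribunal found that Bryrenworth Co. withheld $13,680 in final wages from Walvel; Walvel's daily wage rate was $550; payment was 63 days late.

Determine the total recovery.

Liquidated damages (equal amount): $13,680
Penalty days: min(63, 20) = 20
Waiting-time penalty: 20 × $550 = $11,000
Subtotal: $13,680 + $13,680 + $11,000 = $38,360
Attorney fees: 20% of $38,360 = $7,672
Total award: $38,360 + $7,672 = $46,032

Total award: $46,032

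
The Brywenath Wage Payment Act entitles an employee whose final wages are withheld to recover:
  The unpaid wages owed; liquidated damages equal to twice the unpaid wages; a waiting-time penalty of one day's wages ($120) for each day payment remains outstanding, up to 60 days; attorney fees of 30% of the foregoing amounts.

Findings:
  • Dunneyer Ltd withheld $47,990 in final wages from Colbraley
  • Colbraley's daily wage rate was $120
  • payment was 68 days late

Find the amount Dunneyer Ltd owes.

Doubled: 2 × $47,990 = $95,980
Penalty days: min(68, 60) = 60
Waiting-time penalty: 60 × $120 = $7,200
Subtotal: $47,990 + $95,980 + $7,200 = $151,170
Attorney fees: 30% of $151,170 = $45,351
Total award: $151,170 + $45,351 = $196,521

Total award: $196,521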